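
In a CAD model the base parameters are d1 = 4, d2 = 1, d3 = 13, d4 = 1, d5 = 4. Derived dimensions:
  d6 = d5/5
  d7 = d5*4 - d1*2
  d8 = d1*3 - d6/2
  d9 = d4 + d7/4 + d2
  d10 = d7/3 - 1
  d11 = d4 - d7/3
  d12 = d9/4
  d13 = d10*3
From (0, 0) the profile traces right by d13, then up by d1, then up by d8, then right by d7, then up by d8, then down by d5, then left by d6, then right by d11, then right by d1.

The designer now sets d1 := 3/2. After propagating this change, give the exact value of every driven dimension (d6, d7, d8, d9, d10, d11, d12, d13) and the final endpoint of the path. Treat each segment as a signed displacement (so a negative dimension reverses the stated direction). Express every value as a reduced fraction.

d6 = 4/5
d7 = 13
d8 = 41/10
d9 = 21/4
d10 = 10/3
d11 = -10/3
d12 = 21/16
d13 = 10
endpoint = (611/30, 57/10)

Apply edit: d1 := 3/2
  d6 = d5/5 = 4/5
  d7 = d5*4 - d1*2 = 13
  d8 = d1*3 - d6/2 = 41/10
  d9 = d4 + d7/4 + d2 = 21/4
  d10 = d7/3 - 1 = 10/3
  d11 = d4 - d7/3 = -10/3
  d12 = d9/4 = 21/16
  d13 = d10*3 = 10
Walk from origin (0, 0):
  seg 1: right by d13 = 10 → (10, 0)
  seg 2: up by d1 = 3/2 → (10, 3/2)
  seg 3: up by d8 = 41/10 → (10, 28/5)
  seg 4: right by d7 = 13 → (23, 28/5)
  seg 5: up by d8 = 41/10 → (23, 97/10)
  seg 6: down by d5 = 4 → (23, 57/10)
  seg 7: left by d6 = 4/5 → (111/5, 57/10)
  seg 8: right by d11 = -10/3 → (283/15, 57/10)
  seg 9: right by d1 = 3/2 → (611/30, 57/10)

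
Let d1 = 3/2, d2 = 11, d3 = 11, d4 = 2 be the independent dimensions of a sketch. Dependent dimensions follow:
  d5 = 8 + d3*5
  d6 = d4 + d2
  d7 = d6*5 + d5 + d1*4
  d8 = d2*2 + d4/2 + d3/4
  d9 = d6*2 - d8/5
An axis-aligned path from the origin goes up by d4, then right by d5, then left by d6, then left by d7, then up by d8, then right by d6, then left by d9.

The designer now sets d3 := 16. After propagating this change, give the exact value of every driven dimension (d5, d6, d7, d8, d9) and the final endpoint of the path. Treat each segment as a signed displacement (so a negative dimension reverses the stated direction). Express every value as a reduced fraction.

d5 = 88
d6 = 13
d7 = 159
d8 = 27
d9 = 103/5
endpoint = (-458/5, 29)

Apply edit: d3 := 16
  d5 = 8 + d3*5 = 88
  d6 = d4 + d2 = 13
  d7 = d6*5 + d5 + d1*4 = 159
  d8 = d2*2 + d4/2 + d3/4 = 27
  d9 = d6*2 - d8/5 = 103/5
Walk from origin (0, 0):
  seg 1: up by d4 = 2 → (0, 2)
  seg 2: right by d5 = 88 → (88, 2)
  seg 3: left by d6 = 13 → (75, 2)
  seg 4: left by d7 = 159 → (-84, 2)
  seg 5: up by d8 = 27 → (-84, 29)
  seg 6: right by d6 = 13 → (-71, 29)
  seg 7: left by d9 = 103/5 → (-458/5, 29)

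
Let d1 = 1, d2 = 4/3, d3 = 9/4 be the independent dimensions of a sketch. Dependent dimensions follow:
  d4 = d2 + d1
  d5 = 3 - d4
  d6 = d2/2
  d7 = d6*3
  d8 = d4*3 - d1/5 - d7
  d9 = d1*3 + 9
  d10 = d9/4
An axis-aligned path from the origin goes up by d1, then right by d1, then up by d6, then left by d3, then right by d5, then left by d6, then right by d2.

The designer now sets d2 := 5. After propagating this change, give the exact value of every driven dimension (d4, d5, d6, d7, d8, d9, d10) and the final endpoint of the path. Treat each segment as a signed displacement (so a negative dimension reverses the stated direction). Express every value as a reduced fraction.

d4 = 6
d5 = -3
d6 = 5/2
d7 = 15/2
d8 = 103/10
d9 = 12
d10 = 3
endpoint = (-7/4, 7/2)

Apply edit: d2 := 5
  d4 = d2 + d1 = 6
  d5 = 3 - d4 = -3
  d6 = d2/2 = 5/2
  d7 = d6*3 = 15/2
  d8 = d4*3 - d1/5 - d7 = 103/10
  d9 = d1*3 + 9 = 12
  d10 = d9/4 = 3
Walk from origin (0, 0):
  seg 1: up by d1 = 1 → (0, 1)
  seg 2: right by d1 = 1 → (1, 1)
  seg 3: up by d6 = 5/2 → (1, 7/2)
  seg 4: left by d3 = 9/4 → (-5/4, 7/2)
  seg 5: right by d5 = -3 → (-17/4, 7/2)
  seg 6: left by d6 = 5/2 → (-27/4, 7/2)
  seg 7: right by d2 = 5 → (-7/4, 7/2)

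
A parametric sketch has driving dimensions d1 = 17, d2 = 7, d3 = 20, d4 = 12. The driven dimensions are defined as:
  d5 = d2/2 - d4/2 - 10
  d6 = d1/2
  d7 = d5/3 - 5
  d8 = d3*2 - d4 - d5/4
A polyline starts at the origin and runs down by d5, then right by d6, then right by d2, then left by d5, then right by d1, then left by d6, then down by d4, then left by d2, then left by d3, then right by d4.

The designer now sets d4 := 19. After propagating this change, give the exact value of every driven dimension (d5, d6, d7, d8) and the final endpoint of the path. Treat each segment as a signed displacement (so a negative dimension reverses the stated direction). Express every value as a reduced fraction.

Apply edit: d4 := 19
  d5 = d2/2 - d4/2 - 10 = -16
  d6 = d1/2 = 17/2
  d7 = d5/3 - 5 = -31/3
  d8 = d3*2 - d4 - d5/4 = 25
Walk from origin (0, 0):
  seg 1: down by d5 = -16 → (0, 16)
  seg 2: right by d6 = 17/2 → (17/2, 16)
  seg 3: right by d2 = 7 → (31/2, 16)
  seg 4: left by d5 = -16 → (63/2, 16)
  seg 5: right by d1 = 17 → (97/2, 16)
  seg 6: left by d6 = 17/2 → (40, 16)
  seg 7: down by d4 = 19 → (40, -3)
  seg 8: left by d2 = 7 → (33, -3)
  seg 9: left by d3 = 20 → (13, -3)
  seg 10: right by d4 = 19 → (32, -3)

d5 = -16
d6 = 17/2
d7 = -31/3
d8 = 25
endpoint = (32, -3)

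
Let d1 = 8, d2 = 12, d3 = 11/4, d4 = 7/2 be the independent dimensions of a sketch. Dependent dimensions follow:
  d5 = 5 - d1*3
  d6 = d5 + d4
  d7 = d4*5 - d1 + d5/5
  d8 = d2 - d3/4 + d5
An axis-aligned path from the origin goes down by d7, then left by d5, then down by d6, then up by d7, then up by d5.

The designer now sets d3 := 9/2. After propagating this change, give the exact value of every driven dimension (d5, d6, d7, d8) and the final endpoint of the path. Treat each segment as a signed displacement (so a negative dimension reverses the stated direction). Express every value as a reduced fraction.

Apply edit: d3 := 9/2
  d5 = 5 - d1*3 = -19
  d6 = d5 + d4 = -31/2
  d7 = d4*5 - d1 + d5/5 = 57/10
  d8 = d2 - d3/4 + d5 = -65/8
Walk from origin (0, 0):
  seg 1: down by d7 = 57/10 → (0, -57/10)
  seg 2: left by d5 = -19 → (19, -57/10)
  seg 3: down by d6 = -31/2 → (19, 49/5)
  seg 4: up by d7 = 57/10 → (19, 31/2)
  seg 5: up by d5 = -19 → (19, -7/2)

d5 = -19
d6 = -31/2
d7 = 57/10
d8 = -65/8
endpoint = (19, -7/2)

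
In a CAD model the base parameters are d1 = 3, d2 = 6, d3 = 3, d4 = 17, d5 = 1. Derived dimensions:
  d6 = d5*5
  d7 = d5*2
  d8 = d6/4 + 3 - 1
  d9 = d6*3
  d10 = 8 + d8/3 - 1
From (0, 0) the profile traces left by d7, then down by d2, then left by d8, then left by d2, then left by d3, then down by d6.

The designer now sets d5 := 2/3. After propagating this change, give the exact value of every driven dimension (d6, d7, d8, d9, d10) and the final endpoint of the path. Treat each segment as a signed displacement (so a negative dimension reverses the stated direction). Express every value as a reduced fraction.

d6 = 10/3
d7 = 4/3
d8 = 17/6
d9 = 10
d10 = 143/18
endpoint = (-79/6, -28/3)

Apply edit: d5 := 2/3
  d6 = d5*5 = 10/3
  d7 = d5*2 = 4/3
  d8 = d6/4 + 3 - 1 = 17/6
  d9 = d6*3 = 10
  d10 = 8 + d8/3 - 1 = 143/18
Walk from origin (0, 0):
  seg 1: left by d7 = 4/3 → (-4/3, 0)
  seg 2: down by d2 = 6 → (-4/3, -6)
  seg 3: left by d8 = 17/6 → (-25/6, -6)
  seg 4: left by d2 = 6 → (-61/6, -6)
  seg 5: left by d3 = 3 → (-79/6, -6)
  seg 6: down by d6 = 10/3 → (-79/6, -28/3)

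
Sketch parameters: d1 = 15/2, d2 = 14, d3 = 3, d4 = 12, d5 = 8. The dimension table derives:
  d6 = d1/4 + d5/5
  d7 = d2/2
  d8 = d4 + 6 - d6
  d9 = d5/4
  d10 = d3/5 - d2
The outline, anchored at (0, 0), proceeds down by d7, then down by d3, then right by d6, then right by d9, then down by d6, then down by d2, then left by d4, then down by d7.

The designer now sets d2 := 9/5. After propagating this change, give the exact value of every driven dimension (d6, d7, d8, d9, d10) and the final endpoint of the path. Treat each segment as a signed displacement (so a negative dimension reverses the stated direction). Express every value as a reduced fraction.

d6 = 139/40
d7 = 9/10
d8 = 581/40
d9 = 2
d10 = -6/5
endpoint = (-261/40, -403/40)

Apply edit: d2 := 9/5
  d6 = d1/4 + d5/5 = 139/40
  d7 = d2/2 = 9/10
  d8 = d4 + 6 - d6 = 581/40
  d9 = d5/4 = 2
  d10 = d3/5 - d2 = -6/5
Walk from origin (0, 0):
  seg 1: down by d7 = 9/10 → (0, -9/10)
  seg 2: down by d3 = 3 → (0, -39/10)
  seg 3: right by d6 = 139/40 → (139/40, -39/10)
  seg 4: right by d9 = 2 → (219/40, -39/10)
  seg 5: down by d6 = 139/40 → (219/40, -59/8)
  seg 6: down by d2 = 9/5 → (219/40, -367/40)
  seg 7: left by d4 = 12 → (-261/40, -367/40)
  seg 8: down by d7 = 9/10 → (-261/40, -403/40)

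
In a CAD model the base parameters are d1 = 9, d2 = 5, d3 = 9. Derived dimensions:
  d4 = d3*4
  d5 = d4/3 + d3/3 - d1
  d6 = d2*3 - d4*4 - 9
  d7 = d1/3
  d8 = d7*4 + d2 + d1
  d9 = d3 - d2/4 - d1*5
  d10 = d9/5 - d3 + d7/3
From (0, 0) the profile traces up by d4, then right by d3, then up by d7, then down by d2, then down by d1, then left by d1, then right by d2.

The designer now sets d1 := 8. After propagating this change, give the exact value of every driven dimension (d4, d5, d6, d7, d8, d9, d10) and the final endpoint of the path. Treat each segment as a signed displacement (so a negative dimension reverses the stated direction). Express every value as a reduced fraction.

Apply edit: d1 := 8
  d4 = d3*4 = 36
  d5 = d4/3 + d3/3 - d1 = 7
  d6 = d2*3 - d4*4 - 9 = -138
  d7 = d1/3 = 8/3
  d8 = d7*4 + d2 + d1 = 71/3
  d9 = d3 - d2/4 - d1*5 = -129/4
  d10 = d9/5 - d3 + d7/3 = -2621/180
Walk from origin (0, 0):
  seg 1: up by d4 = 36 → (0, 36)
  seg 2: right by d3 = 9 → (9, 36)
  seg 3: up by d7 = 8/3 → (9, 116/3)
  seg 4: down by d2 = 5 → (9, 101/3)
  seg 5: down by d1 = 8 → (9, 77/3)
  seg 6: left by d1 = 8 → (1, 77/3)
  seg 7: right by d2 = 5 → (6, 77/3)

d4 = 36
d5 = 7
d6 = -138
d7 = 8/3
d8 = 71/3
d9 = -129/4
d10 = -2621/180
endpoint = (6, 77/3)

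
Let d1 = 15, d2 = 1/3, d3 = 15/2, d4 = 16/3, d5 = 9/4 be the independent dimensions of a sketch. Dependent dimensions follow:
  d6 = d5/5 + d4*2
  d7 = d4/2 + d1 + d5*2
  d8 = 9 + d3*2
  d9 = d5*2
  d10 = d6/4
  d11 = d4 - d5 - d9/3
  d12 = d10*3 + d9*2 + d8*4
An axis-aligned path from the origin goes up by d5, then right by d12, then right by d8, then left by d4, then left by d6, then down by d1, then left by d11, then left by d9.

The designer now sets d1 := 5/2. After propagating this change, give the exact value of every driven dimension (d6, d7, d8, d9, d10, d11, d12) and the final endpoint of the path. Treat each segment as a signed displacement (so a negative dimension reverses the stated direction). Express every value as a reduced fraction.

d6 = 667/60
d7 = 29/3
d8 = 24
d9 = 9/2
d10 = 667/240
d11 = 19/12
d12 = 9067/80
endpoint = (27553/240, -1/4)

Apply edit: d1 := 5/2
  d6 = d5/5 + d4*2 = 667/60
  d7 = d4/2 + d1 + d5*2 = 29/3
  d8 = 9 + d3*2 = 24
  d9 = d5*2 = 9/2
  d10 = d6/4 = 667/240
  d11 = d4 - d5 - d9/3 = 19/12
  d12 = d10*3 + d9*2 + d8*4 = 9067/80
Walk from origin (0, 0):
  seg 1: up by d5 = 9/4 → (0, 9/4)
  seg 2: right by d12 = 9067/80 → (9067/80, 9/4)
  seg 3: right by d8 = 24 → (10987/80, 9/4)
  seg 4: left by d4 = 16/3 → (31681/240, 9/4)
  seg 5: left by d6 = 667/60 → (9671/80, 9/4)
  seg 6: down by d1 = 5/2 → (9671/80, -1/4)
  seg 7: left by d11 = 19/12 → (28633/240, -1/4)
  seg 8: left by d9 = 9/2 → (27553/240, -1/4)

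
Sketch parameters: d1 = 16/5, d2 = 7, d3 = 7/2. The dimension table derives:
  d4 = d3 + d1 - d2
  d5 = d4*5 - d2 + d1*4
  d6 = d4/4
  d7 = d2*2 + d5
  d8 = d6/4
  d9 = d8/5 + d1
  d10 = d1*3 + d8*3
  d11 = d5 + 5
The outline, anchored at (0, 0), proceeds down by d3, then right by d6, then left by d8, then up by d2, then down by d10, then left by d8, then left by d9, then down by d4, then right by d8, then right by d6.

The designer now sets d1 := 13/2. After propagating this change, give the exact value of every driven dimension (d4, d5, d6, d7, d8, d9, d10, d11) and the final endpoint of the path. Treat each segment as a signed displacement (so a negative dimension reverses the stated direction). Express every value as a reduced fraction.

d4 = 3
d5 = 34
d6 = 3/4
d7 = 48
d8 = 3/16
d9 = 523/80
d10 = 321/16
d11 = 39
endpoint = (-209/40, -313/16)

Apply edit: d1 := 13/2
  d4 = d3 + d1 - d2 = 3
  d5 = d4*5 - d2 + d1*4 = 34
  d6 = d4/4 = 3/4
  d7 = d2*2 + d5 = 48
  d8 = d6/4 = 3/16
  d9 = d8/5 + d1 = 523/80
  d10 = d1*3 + d8*3 = 321/16
  d11 = d5 + 5 = 39
Walk from origin (0, 0):
  seg 1: down by d3 = 7/2 → (0, -7/2)
  seg 2: right by d6 = 3/4 → (3/4, -7/2)
  seg 3: left by d8 = 3/16 → (9/16, -7/2)
  seg 4: up by d2 = 7 → (9/16, 7/2)
  seg 5: down by d10 = 321/16 → (9/16, -265/16)
  seg 6: left by d8 = 3/16 → (3/8, -265/16)
  seg 7: left by d9 = 523/80 → (-493/80, -265/16)
  seg 8: down by d4 = 3 → (-493/80, -313/16)
  seg 9: right by d8 = 3/16 → (-239/40, -313/16)
  seg 10: right by d6 = 3/4 → (-209/40, -313/16)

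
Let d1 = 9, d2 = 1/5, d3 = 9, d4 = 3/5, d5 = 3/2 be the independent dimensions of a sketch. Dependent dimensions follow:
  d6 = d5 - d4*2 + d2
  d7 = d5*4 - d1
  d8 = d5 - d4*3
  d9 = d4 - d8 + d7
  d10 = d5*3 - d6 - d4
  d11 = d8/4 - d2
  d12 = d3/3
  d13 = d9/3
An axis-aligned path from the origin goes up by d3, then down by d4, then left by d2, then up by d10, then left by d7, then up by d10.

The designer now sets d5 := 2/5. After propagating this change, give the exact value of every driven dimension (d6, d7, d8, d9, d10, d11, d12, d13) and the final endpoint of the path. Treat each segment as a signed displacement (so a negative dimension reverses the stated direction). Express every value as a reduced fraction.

d6 = -3/5
d7 = -37/5
d8 = -7/5
d9 = -27/5
d10 = 6/5
d11 = -11/20
d12 = 3
d13 = -9/5
endpoint = (36/5, 54/5)

Apply edit: d5 := 2/5
  d6 = d5 - d4*2 + d2 = -3/5
  d7 = d5*4 - d1 = -37/5
  d8 = d5 - d4*3 = -7/5
  d9 = d4 - d8 + d7 = -27/5
  d10 = d5*3 - d6 - d4 = 6/5
  d11 = d8/4 - d2 = -11/20
  d12 = d3/3 = 3
  d13 = d9/3 = -9/5
Walk from origin (0, 0):
  seg 1: up by d3 = 9 → (0, 9)
  seg 2: down by d4 = 3/5 → (0, 42/5)
  seg 3: left by d2 = 1/5 → (-1/5, 42/5)
  seg 4: up by d10 = 6/5 → (-1/5, 48/5)
  seg 5: left by d7 = -37/5 → (36/5, 48/5)
  seg 6: up by d10 = 6/5 → (36/5, 54/5)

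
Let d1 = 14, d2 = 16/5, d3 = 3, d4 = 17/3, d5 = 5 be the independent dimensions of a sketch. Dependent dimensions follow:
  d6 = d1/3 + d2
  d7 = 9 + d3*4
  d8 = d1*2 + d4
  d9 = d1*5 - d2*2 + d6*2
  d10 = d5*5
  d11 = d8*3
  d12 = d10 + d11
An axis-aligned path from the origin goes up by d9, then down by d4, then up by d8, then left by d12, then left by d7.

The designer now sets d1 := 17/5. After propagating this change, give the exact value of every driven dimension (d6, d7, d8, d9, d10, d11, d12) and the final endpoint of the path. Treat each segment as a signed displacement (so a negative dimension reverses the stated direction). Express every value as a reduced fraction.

Apply edit: d1 := 17/5
  d6 = d1/3 + d2 = 13/3
  d7 = 9 + d3*4 = 21
  d8 = d1*2 + d4 = 187/15
  d9 = d1*5 - d2*2 + d6*2 = 289/15
  d10 = d5*5 = 25
  d11 = d8*3 = 187/5
  d12 = d10 + d11 = 312/5
Walk from origin (0, 0):
  seg 1: up by d9 = 289/15 → (0, 289/15)
  seg 2: down by d4 = 17/3 → (0, 68/5)
  seg 3: up by d8 = 187/15 → (0, 391/15)
  seg 4: left by d12 = 312/5 → (-312/5, 391/15)
  seg 5: left by d7 = 21 → (-417/5, 391/15)

d6 = 13/3
d7 = 21
d8 = 187/15
d9 = 289/15
d10 = 25
d11 = 187/5
d12 = 312/5
endpoint = (-417/5, 391/15)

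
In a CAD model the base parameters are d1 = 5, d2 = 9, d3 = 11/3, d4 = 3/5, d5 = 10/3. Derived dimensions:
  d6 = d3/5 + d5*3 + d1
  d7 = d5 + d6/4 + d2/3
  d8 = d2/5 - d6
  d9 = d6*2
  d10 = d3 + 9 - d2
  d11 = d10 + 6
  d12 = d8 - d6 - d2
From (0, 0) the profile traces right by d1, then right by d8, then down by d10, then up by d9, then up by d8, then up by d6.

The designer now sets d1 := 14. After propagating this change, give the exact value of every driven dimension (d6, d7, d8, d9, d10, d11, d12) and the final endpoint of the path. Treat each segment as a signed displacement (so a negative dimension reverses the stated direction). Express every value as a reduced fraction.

Apply edit: d1 := 14
  d6 = d3/5 + d5*3 + d1 = 371/15
  d7 = d5 + d6/4 + d2/3 = 751/60
  d8 = d2/5 - d6 = -344/15
  d9 = d6*2 = 742/15
  d10 = d3 + 9 - d2 = 11/3
  d11 = d10 + 6 = 29/3
  d12 = d8 - d6 - d2 = -170/3
Walk from origin (0, 0):
  seg 1: right by d1 = 14 → (14, 0)
  seg 2: right by d8 = -344/15 → (-134/15, 0)
  seg 3: down by d10 = 11/3 → (-134/15, -11/3)
  seg 4: up by d9 = 742/15 → (-134/15, 229/5)
  seg 5: up by d8 = -344/15 → (-134/15, 343/15)
  seg 6: up by d6 = 371/15 → (-134/15, 238/5)

d6 = 371/15
d7 = 751/60
d8 = -344/15
d9 = 742/15
d10 = 11/3
d11 = 29/3
d12 = -170/3
endpoint = (-134/15, 238/5)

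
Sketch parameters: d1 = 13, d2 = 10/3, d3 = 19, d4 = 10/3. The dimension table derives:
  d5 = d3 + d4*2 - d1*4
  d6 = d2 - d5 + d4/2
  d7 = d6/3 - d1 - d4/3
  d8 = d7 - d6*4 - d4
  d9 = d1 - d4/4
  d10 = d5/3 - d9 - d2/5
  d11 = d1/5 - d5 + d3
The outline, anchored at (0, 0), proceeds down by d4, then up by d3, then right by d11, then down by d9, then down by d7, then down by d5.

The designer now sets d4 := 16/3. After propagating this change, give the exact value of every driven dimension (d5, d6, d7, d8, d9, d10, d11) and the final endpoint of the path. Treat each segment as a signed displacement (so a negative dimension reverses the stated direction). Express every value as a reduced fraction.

d5 = -67/3
d6 = 85/3
d7 = -16/3
d8 = -124
d9 = 35/3
d10 = -178/9
d11 = 659/15
endpoint = (659/15, 89/3)

Apply edit: d4 := 16/3
  d5 = d3 + d4*2 - d1*4 = -67/3
  d6 = d2 - d5 + d4/2 = 85/3
  d7 = d6/3 - d1 - d4/3 = -16/3
  d8 = d7 - d6*4 - d4 = -124
  d9 = d1 - d4/4 = 35/3
  d10 = d5/3 - d9 - d2/5 = -178/9
  d11 = d1/5 - d5 + d3 = 659/15
Walk from origin (0, 0):
  seg 1: down by d4 = 16/3 → (0, -16/3)
  seg 2: up by d3 = 19 → (0, 41/3)
  seg 3: right by d11 = 659/15 → (659/15, 41/3)
  seg 4: down by d9 = 35/3 → (659/15, 2)
  seg 5: down by d7 = -16/3 → (659/15, 22/3)
  seg 6: down by d5 = -67/3 → (659/15, 89/3)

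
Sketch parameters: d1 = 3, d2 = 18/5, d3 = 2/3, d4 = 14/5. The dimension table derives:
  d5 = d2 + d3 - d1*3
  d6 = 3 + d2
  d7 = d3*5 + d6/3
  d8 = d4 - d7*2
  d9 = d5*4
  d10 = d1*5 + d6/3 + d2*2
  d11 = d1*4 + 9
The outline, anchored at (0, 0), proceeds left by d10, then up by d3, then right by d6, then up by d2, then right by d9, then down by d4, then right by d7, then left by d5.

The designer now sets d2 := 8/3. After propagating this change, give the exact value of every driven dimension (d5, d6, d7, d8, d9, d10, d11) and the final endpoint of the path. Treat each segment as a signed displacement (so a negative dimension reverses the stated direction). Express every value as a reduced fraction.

d5 = -17/3
d6 = 17/3
d7 = 47/9
d8 = -344/45
d9 = -68/3
d10 = 200/9
d11 = 21
endpoint = (-85/3, 8/15)

Apply edit: d2 := 8/3
  d5 = d2 + d3 - d1*3 = -17/3
  d6 = 3 + d2 = 17/3
  d7 = d3*5 + d6/3 = 47/9
  d8 = d4 - d7*2 = -344/45
  d9 = d5*4 = -68/3
  d10 = d1*5 + d6/3 + d2*2 = 200/9
  d11 = d1*4 + 9 = 21
Walk from origin (0, 0):
  seg 1: left by d10 = 200/9 → (-200/9, 0)
  seg 2: up by d3 = 2/3 → (-200/9, 2/3)
  seg 3: right by d6 = 17/3 → (-149/9, 2/3)
  seg 4: up by d2 = 8/3 → (-149/9, 10/3)
  seg 5: right by d9 = -68/3 → (-353/9, 10/3)
  seg 6: down by d4 = 14/5 → (-353/9, 8/15)
  seg 7: right by d7 = 47/9 → (-34, 8/15)
  seg 8: left by d5 = -17/3 → (-85/3, 8/15)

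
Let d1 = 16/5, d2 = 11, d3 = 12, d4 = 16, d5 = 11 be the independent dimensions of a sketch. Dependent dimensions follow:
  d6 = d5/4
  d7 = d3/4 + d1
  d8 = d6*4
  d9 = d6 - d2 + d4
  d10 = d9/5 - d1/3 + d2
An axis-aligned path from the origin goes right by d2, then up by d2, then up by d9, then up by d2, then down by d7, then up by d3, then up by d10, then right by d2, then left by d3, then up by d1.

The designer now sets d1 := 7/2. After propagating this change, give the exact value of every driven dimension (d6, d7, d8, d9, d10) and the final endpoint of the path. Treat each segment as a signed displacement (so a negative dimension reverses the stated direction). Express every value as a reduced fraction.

d6 = 11/4
d7 = 13/2
d8 = 11
d9 = 31/4
d10 = 683/60
endpoint = (10, 752/15)

Apply edit: d1 := 7/2
  d6 = d5/4 = 11/4
  d7 = d3/4 + d1 = 13/2
  d8 = d6*4 = 11
  d9 = d6 - d2 + d4 = 31/4
  d10 = d9/5 - d1/3 + d2 = 683/60
Walk from origin (0, 0):
  seg 1: right by d2 = 11 → (11, 0)
  seg 2: up by d2 = 11 → (11, 11)
  seg 3: up by d9 = 31/4 → (11, 75/4)
  seg 4: up by d2 = 11 → (11, 119/4)
  seg 5: down by d7 = 13/2 → (11, 93/4)
  seg 6: up by d3 = 12 → (11, 141/4)
  seg 7: up by d10 = 683/60 → (11, 1399/30)
  seg 8: right by d2 = 11 → (22, 1399/30)
  seg 9: left by d3 = 12 → (10, 1399/30)
  seg 10: up by d1 = 7/2 → (10, 752/15)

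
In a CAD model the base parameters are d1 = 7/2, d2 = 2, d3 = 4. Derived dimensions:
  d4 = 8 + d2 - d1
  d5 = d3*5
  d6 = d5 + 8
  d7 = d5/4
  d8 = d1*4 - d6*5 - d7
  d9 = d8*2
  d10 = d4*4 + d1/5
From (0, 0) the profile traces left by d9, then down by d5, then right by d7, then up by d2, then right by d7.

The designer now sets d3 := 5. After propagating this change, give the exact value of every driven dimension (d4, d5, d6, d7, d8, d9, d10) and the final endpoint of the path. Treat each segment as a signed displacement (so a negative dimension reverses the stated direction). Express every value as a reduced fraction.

d4 = 13/2
d5 = 25
d6 = 33
d7 = 25/4
d8 = -629/4
d9 = -629/2
d10 = 267/10
endpoint = (327, -23)

Apply edit: d3 := 5
  d4 = 8 + d2 - d1 = 13/2
  d5 = d3*5 = 25
  d6 = d5 + 8 = 33
  d7 = d5/4 = 25/4
  d8 = d1*4 - d6*5 - d7 = -629/4
  d9 = d8*2 = -629/2
  d10 = d4*4 + d1/5 = 267/10
Walk from origin (0, 0):
  seg 1: left by d9 = -629/2 → (629/2, 0)
  seg 2: down by d5 = 25 → (629/2, -25)
  seg 3: right by d7 = 25/4 → (1283/4, -25)
  seg 4: up by d2 = 2 → (1283/4, -23)
  seg 5: right by d7 = 25/4 → (327, -23)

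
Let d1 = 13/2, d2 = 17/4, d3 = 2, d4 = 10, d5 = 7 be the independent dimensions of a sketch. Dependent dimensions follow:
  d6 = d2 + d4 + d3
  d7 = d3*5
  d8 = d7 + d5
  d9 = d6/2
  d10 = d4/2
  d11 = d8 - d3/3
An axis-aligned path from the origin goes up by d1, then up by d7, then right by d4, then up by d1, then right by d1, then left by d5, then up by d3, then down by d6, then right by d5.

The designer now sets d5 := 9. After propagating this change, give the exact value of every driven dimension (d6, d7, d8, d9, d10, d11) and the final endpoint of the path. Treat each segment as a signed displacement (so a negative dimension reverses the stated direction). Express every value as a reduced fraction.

d6 = 65/4
d7 = 10
d8 = 19
d9 = 65/8
d10 = 5
d11 = 55/3
endpoint = (33/2, 35/4)

Apply edit: d5 := 9
  d6 = d2 + d4 + d3 = 65/4
  d7 = d3*5 = 10
  d8 = d7 + d5 = 19
  d9 = d6/2 = 65/8
  d10 = d4/2 = 5
  d11 = d8 - d3/3 = 55/3
Walk from origin (0, 0):
  seg 1: up by d1 = 13/2 → (0, 13/2)
  seg 2: up by d7 = 10 → (0, 33/2)
  seg 3: right by d4 = 10 → (10, 33/2)
  seg 4: up by d1 = 13/2 → (10, 23)
  seg 5: right by d1 = 13/2 → (33/2, 23)
  seg 6: left by d5 = 9 → (15/2, 23)
  seg 7: up by d3 = 2 → (15/2, 25)
  seg 8: down by d6 = 65/4 → (15/2, 35/4)
  seg 9: right by d5 = 9 → (33/2, 35/4)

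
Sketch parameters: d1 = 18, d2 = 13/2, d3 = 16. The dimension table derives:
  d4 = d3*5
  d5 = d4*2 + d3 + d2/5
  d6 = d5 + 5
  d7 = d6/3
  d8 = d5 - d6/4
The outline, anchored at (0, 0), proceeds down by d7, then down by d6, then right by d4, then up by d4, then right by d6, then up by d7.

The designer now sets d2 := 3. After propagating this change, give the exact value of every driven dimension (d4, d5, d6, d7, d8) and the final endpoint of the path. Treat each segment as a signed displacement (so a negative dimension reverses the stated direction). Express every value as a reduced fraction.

d4 = 80
d5 = 883/5
d6 = 908/5
d7 = 908/15
d8 = 656/5
endpoint = (1308/5, -508/5)

Apply edit: d2 := 3
  d4 = d3*5 = 80
  d5 = d4*2 + d3 + d2/5 = 883/5
  d6 = d5 + 5 = 908/5
  d7 = d6/3 = 908/15
  d8 = d5 - d6/4 = 656/5
Walk from origin (0, 0):
  seg 1: down by d7 = 908/15 → (0, -908/15)
  seg 2: down by d6 = 908/5 → (0, -3632/15)
  seg 3: right by d4 = 80 → (80, -3632/15)
  seg 4: up by d4 = 80 → (80, -2432/15)
  seg 5: right by d6 = 908/5 → (1308/5, -2432/15)
  seg 6: up by d7 = 908/15 → (1308/5, -508/5)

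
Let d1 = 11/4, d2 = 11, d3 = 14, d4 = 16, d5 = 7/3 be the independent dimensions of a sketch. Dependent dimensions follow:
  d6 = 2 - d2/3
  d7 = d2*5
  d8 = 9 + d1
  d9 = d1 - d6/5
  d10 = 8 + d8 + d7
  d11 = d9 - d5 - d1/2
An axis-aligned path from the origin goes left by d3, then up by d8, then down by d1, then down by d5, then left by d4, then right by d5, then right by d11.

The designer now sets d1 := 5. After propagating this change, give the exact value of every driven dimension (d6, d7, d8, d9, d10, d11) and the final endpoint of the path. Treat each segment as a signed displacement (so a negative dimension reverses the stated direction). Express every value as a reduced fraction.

Apply edit: d1 := 5
  d6 = 2 - d2/3 = -5/3
  d7 = d2*5 = 55
  d8 = 9 + d1 = 14
  d9 = d1 - d6/5 = 16/3
  d10 = 8 + d8 + d7 = 77
  d11 = d9 - d5 - d1/2 = 1/2
Walk from origin (0, 0):
  seg 1: left by d3 = 14 → (-14, 0)
  seg 2: up by d8 = 14 → (-14, 14)
  seg 3: down by d1 = 5 → (-14, 9)
  seg 4: down by d5 = 7/3 → (-14, 20/3)
  seg 5: left by d4 = 16 → (-30, 20/3)
  seg 6: right by d5 = 7/3 → (-83/3, 20/3)
  seg 7: right by d11 = 1/2 → (-163/6, 20/3)

d6 = -5/3
d7 = 55
d8 = 14
d9 = 16/3
d10 = 77
d11 = 1/2
endpoint = (-163/6, 20/3)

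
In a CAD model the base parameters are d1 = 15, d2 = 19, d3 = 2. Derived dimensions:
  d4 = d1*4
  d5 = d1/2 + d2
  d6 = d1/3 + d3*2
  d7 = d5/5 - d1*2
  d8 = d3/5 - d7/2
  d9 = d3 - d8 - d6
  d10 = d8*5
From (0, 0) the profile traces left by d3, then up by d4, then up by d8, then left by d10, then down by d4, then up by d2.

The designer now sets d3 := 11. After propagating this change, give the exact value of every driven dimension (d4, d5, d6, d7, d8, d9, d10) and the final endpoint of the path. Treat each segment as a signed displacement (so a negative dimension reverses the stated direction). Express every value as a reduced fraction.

Apply edit: d3 := 11
  d4 = d1*4 = 60
  d5 = d1/2 + d2 = 53/2
  d6 = d1/3 + d3*2 = 27
  d7 = d5/5 - d1*2 = -247/10
  d8 = d3/5 - d7/2 = 291/20
  d9 = d3 - d8 - d6 = -611/20
  d10 = d8*5 = 291/4
Walk from origin (0, 0):
  seg 1: left by d3 = 11 → (-11, 0)
  seg 2: up by d4 = 60 → (-11, 60)
  seg 3: up by d8 = 291/20 → (-11, 1491/20)
  seg 4: left by d10 = 291/4 → (-335/4, 1491/20)
  seg 5: down by d4 = 60 → (-335/4, 291/20)
  seg 6: up by d2 = 19 → (-335/4, 671/20)

d4 = 60
d5 = 53/2
d6 = 27
d7 = -247/10
d8 = 291/20
d9 = -611/20
d10 = 291/4
endpoint = (-335/4, 671/20)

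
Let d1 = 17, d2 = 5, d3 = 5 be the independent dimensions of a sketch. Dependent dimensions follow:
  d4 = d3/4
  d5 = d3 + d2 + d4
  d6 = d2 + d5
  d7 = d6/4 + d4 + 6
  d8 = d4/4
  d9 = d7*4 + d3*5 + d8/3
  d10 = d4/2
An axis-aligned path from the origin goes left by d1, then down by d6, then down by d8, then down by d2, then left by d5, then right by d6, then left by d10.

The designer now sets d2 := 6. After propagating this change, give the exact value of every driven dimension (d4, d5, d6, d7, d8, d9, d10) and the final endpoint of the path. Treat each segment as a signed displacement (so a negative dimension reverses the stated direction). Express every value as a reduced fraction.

Apply edit: d2 := 6
  d4 = d3/4 = 5/4
  d5 = d3 + d2 + d4 = 49/4
  d6 = d2 + d5 = 73/4
  d7 = d6/4 + d4 + 6 = 189/16
  d8 = d4/4 = 5/16
  d9 = d7*4 + d3*5 + d8/3 = 3473/48
  d10 = d4/2 = 5/8
Walk from origin (0, 0):
  seg 1: left by d1 = 17 → (-17, 0)
  seg 2: down by d6 = 73/4 → (-17, -73/4)
  seg 3: down by d8 = 5/16 → (-17, -297/16)
  seg 4: down by d2 = 6 → (-17, -393/16)
  seg 5: left by d5 = 49/4 → (-117/4, -393/16)
  seg 6: right by d6 = 73/4 → (-11, -393/16)
  seg 7: left by d10 = 5/8 → (-93/8, -393/16)

d4 = 5/4
d5 = 49/4
d6 = 73/4
d7 = 189/16
d8 = 5/16
d9 = 3473/48
d10 = 5/8
endpoint = (-93/8, -393/16)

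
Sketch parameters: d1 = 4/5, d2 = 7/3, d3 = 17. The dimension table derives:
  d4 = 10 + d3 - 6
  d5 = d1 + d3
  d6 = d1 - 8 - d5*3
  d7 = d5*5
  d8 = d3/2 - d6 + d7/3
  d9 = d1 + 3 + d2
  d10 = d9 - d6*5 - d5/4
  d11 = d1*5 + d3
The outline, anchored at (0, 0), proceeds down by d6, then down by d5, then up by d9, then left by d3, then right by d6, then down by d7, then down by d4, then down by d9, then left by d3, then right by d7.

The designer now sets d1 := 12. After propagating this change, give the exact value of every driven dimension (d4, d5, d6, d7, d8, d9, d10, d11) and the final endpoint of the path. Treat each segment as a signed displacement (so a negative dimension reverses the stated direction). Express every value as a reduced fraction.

Apply edit: d1 := 12
  d4 = 10 + d3 - 6 = 21
  d5 = d1 + d3 = 29
  d6 = d1 - 8 - d5*3 = -83
  d7 = d5*5 = 145
  d8 = d3/2 - d6 + d7/3 = 839/6
  d9 = d1 + 3 + d2 = 52/3
  d10 = d9 - d6*5 - d5/4 = 5101/12
  d11 = d1*5 + d3 = 77
Walk from origin (0, 0):
  seg 1: down by d6 = -83 → (0, 83)
  seg 2: down by d5 = 29 → (0, 54)
  seg 3: up by d9 = 52/3 → (0, 214/3)
  seg 4: left by d3 = 17 → (-17, 214/3)
  seg 5: right by d6 = -83 → (-100, 214/3)
  seg 6: down by d7 = 145 → (-100, -221/3)
  seg 7: down by d4 = 21 → (-100, -284/3)
  seg 8: down by d9 = 52/3 → (-100, -112)
  seg 9: left by d3 = 17 → (-117, -112)
  seg 10: right by d7 = 145 → (28, -112)

d4 = 21
d5 = 29
d6 = -83
d7 = 145
d8 = 839/6
d9 = 52/3
d10 = 5101/12
d11 = 77
endpoint = (28, -112)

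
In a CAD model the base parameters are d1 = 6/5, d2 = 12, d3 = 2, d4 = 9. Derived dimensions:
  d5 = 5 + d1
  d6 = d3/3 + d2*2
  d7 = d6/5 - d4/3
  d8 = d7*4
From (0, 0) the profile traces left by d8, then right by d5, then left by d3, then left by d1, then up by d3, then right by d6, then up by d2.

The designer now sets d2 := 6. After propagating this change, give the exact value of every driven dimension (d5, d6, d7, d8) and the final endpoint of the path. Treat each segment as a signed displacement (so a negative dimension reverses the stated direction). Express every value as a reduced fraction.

Apply edit: d2 := 6
  d5 = 5 + d1 = 31/5
  d6 = d3/3 + d2*2 = 38/3
  d7 = d6/5 - d4/3 = -7/15
  d8 = d7*4 = -28/15
Walk from origin (0, 0):
  seg 1: left by d8 = -28/15 → (28/15, 0)
  seg 2: right by d5 = 31/5 → (121/15, 0)
  seg 3: left by d3 = 2 → (91/15, 0)
  seg 4: left by d1 = 6/5 → (73/15, 0)
  seg 5: up by d3 = 2 → (73/15, 2)
  seg 6: right by d6 = 38/3 → (263/15, 2)
  seg 7: up by d2 = 6 → (263/15, 8)

d5 = 31/5
d6 = 38/3
d7 = -7/15
d8 = -28/15
endpoint = (263/15, 8)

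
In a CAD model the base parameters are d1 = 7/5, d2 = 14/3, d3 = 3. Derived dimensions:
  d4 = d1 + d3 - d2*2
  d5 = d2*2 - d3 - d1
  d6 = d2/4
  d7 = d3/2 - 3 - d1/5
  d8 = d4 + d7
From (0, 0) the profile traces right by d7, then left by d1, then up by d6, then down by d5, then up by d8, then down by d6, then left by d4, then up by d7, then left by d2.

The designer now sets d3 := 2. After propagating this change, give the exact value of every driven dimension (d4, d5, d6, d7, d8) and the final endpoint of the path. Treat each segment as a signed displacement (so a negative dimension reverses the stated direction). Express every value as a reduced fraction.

d4 = -89/15
d5 = 89/15
d6 = 7/6
d7 = -57/25
d8 = -616/75
endpoint = (-181/75, -1232/75)

Apply edit: d3 := 2
  d4 = d1 + d3 - d2*2 = -89/15
  d5 = d2*2 - d3 - d1 = 89/15
  d6 = d2/4 = 7/6
  d7 = d3/2 - 3 - d1/5 = -57/25
  d8 = d4 + d7 = -616/75
Walk from origin (0, 0):
  seg 1: right by d7 = -57/25 → (-57/25, 0)
  seg 2: left by d1 = 7/5 → (-92/25, 0)
  seg 3: up by d6 = 7/6 → (-92/25, 7/6)
  seg 4: down by d5 = 89/15 → (-92/25, -143/30)
  seg 5: up by d8 = -616/75 → (-92/25, -649/50)
  seg 6: down by d6 = 7/6 → (-92/25, -1061/75)
  seg 7: left by d4 = -89/15 → (169/75, -1061/75)
  seg 8: up by d7 = -57/25 → (169/75, -1232/75)
  seg 9: left by d2 = 14/3 → (-181/75, -1232/75)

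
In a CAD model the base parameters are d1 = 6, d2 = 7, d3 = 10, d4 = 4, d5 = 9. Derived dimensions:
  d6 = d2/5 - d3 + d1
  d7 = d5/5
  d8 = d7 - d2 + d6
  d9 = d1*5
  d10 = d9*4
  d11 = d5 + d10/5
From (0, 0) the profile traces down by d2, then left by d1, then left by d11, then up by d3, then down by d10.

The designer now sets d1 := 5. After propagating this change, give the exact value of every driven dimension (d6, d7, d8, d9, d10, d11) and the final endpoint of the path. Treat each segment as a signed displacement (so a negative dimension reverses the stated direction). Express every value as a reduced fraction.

Apply edit: d1 := 5
  d6 = d2/5 - d3 + d1 = -18/5
  d7 = d5/5 = 9/5
  d8 = d7 - d2 + d6 = -44/5
  d9 = d1*5 = 25
  d10 = d9*4 = 100
  d11 = d5 + d10/5 = 29
Walk from origin (0, 0):
  seg 1: down by d2 = 7 → (0, -7)
  seg 2: left by d1 = 5 → (-5, -7)
  seg 3: left by d11 = 29 → (-34, -7)
  seg 4: up by d3 = 10 → (-34, 3)
  seg 5: down by d10 = 100 → (-34, -97)

d6 = -18/5
d7 = 9/5
d8 = -44/5
d9 = 25
d10 = 100
d11 = 29
endpoint = (-34, -97)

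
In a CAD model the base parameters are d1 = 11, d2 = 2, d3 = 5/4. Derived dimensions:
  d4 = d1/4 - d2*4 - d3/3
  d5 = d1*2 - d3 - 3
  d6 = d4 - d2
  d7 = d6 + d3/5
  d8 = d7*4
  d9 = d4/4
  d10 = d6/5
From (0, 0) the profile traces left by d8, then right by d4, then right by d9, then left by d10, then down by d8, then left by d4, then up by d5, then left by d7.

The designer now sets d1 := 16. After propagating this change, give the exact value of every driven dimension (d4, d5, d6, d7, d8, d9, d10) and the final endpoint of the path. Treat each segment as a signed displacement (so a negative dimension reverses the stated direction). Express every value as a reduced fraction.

Apply edit: d1 := 16
  d4 = d1/4 - d2*4 - d3/3 = -53/12
  d5 = d1*2 - d3 - 3 = 111/4
  d6 = d4 - d2 = -77/12
  d7 = d6 + d3/5 = -37/6
  d8 = d7*4 = -74/3
  d9 = d4/4 = -53/48
  d10 = d6/5 = -77/60
Walk from origin (0, 0):
  seg 1: left by d8 = -74/3 → (74/3, 0)
  seg 2: right by d4 = -53/12 → (81/4, 0)
  seg 3: right by d9 = -53/48 → (919/48, 0)
  seg 4: left by d10 = -77/60 → (4903/240, 0)
  seg 5: down by d8 = -74/3 → (4903/240, 74/3)
  seg 6: left by d4 = -53/12 → (5963/240, 74/3)
  seg 7: up by d5 = 111/4 → (5963/240, 629/12)
  seg 8: left by d7 = -37/6 → (2481/80, 629/12)

d4 = -53/12
d5 = 111/4
d6 = -77/12
d7 = -37/6
d8 = -74/3
d9 = -53/48
d10 = -77/60
endpoint = (2481/80, 629/12)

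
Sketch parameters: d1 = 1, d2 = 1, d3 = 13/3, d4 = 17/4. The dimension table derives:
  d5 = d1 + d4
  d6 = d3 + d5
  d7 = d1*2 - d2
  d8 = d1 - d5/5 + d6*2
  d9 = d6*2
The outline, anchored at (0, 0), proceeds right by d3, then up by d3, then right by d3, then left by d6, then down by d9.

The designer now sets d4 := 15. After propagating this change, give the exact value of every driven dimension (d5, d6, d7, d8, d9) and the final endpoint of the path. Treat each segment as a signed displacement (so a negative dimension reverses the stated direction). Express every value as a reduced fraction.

Apply edit: d4 := 15
  d5 = d1 + d4 = 16
  d6 = d3 + d5 = 61/3
  d7 = d1*2 - d2 = 1
  d8 = d1 - d5/5 + d6*2 = 577/15
  d9 = d6*2 = 122/3
Walk from origin (0, 0):
  seg 1: right by d3 = 13/3 → (13/3, 0)
  seg 2: up by d3 = 13/3 → (13/3, 13/3)
  seg 3: right by d3 = 13/3 → (26/3, 13/3)
  seg 4: left by d6 = 61/3 → (-35/3, 13/3)
  seg 5: down by d9 = 122/3 → (-35/3, -109/3)

d5 = 16
d6 = 61/3
d7 = 1
d8 = 577/15
d9 = 122/3
endpoint = (-35/3, -109/3)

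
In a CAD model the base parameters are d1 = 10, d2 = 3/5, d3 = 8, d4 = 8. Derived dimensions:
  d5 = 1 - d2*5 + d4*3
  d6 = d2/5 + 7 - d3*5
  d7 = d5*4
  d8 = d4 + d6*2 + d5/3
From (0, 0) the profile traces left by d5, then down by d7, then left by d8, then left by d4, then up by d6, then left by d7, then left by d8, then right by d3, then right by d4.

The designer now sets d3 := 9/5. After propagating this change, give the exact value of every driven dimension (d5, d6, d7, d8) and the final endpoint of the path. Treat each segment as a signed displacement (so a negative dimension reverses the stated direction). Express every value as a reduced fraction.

d5 = 22
d6 = -47/25
d7 = 88
d8 = 868/75
endpoint = (-9851/75, -2247/25)

Apply edit: d3 := 9/5
  d5 = 1 - d2*5 + d4*3 = 22
  d6 = d2/5 + 7 - d3*5 = -47/25
  d7 = d5*4 = 88
  d8 = d4 + d6*2 + d5/3 = 868/75
Walk from origin (0, 0):
  seg 1: left by d5 = 22 → (-22, 0)
  seg 2: down by d7 = 88 → (-22, -88)
  seg 3: left by d8 = 868/75 → (-2518/75, -88)
  seg 4: left by d4 = 8 → (-3118/75, -88)
  seg 5: up by d6 = -47/25 → (-3118/75, -2247/25)
  seg 6: left by d7 = 88 → (-9718/75, -2247/25)
  seg 7: left by d8 = 868/75 → (-10586/75, -2247/25)
  seg 8: right by d3 = 9/5 → (-10451/75, -2247/25)
  seg 9: right by d4 = 8 → (-9851/75, -2247/25)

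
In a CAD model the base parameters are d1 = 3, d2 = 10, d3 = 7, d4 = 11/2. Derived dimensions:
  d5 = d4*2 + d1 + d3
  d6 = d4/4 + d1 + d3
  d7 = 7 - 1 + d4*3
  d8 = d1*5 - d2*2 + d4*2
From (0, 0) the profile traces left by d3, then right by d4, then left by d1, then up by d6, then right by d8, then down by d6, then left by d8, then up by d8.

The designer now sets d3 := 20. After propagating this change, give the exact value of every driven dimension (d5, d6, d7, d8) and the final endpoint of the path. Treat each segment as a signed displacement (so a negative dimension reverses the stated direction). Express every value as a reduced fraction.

d5 = 34
d6 = 195/8
d7 = 45/2
d8 = 6
endpoint = (-35/2, 6)

Apply edit: d3 := 20
  d5 = d4*2 + d1 + d3 = 34
  d6 = d4/4 + d1 + d3 = 195/8
  d7 = 7 - 1 + d4*3 = 45/2
  d8 = d1*5 - d2*2 + d4*2 = 6
Walk from origin (0, 0):
  seg 1: left by d3 = 20 → (-20, 0)
  seg 2: right by d4 = 11/2 → (-29/2, 0)
  seg 3: left by d1 = 3 → (-35/2, 0)
  seg 4: up by d6 = 195/8 → (-35/2, 195/8)
  seg 5: right by d8 = 6 → (-23/2, 195/8)
  seg 6: down by d6 = 195/8 → (-23/2, 0)
  seg 7: left by d8 = 6 → (-35/2, 0)
  seg 8: up by d8 = 6 → (-35/2, 6)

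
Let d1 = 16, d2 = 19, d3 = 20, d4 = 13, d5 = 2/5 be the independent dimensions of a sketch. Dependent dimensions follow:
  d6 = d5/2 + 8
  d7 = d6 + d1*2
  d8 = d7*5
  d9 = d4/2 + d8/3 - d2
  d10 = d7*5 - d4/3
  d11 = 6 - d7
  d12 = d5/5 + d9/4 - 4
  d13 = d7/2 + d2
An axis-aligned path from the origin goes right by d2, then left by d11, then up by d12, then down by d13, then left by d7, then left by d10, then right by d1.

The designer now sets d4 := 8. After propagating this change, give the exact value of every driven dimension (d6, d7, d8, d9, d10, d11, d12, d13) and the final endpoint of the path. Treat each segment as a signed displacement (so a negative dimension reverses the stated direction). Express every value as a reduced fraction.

d6 = 41/5
d7 = 201/5
d8 = 201
d9 = 52
d10 = 595/3
d11 = -171/5
d12 = 227/25
d13 = 391/10
endpoint = (-508/3, -1501/50)

Apply edit: d4 := 8
  d6 = d5/2 + 8 = 41/5
  d7 = d6 + d1*2 = 201/5
  d8 = d7*5 = 201
  d9 = d4/2 + d8/3 - d2 = 52
  d10 = d7*5 - d4/3 = 595/3
  d11 = 6 - d7 = -171/5
  d12 = d5/5 + d9/4 - 4 = 227/25
  d13 = d7/2 + d2 = 391/10
Walk from origin (0, 0):
  seg 1: right by d2 = 19 → (19, 0)
  seg 2: left by d11 = -171/5 → (266/5, 0)
  seg 3: up by d12 = 227/25 → (266/5, 227/25)
  seg 4: down by d13 = 391/10 → (266/5, -1501/50)
  seg 5: left by d7 = 201/5 → (13, -1501/50)
  seg 6: left by d10 = 595/3 → (-556/3, -1501/50)
  seg 7: right by d1 = 16 → (-508/3, -1501/50)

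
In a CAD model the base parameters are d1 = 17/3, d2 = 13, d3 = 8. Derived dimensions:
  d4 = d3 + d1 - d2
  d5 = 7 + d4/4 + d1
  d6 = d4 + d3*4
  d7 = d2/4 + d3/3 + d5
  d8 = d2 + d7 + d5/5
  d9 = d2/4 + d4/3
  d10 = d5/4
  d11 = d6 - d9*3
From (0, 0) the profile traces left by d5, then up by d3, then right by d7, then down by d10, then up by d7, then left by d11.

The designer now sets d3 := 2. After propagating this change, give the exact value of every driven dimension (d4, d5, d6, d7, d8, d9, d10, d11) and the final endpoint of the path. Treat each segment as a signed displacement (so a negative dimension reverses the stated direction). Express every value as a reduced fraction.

Apply edit: d3 := 2
  d4 = d3 + d1 - d2 = -16/3
  d5 = 7 + d4/4 + d1 = 34/3
  d6 = d4 + d3*4 = 8/3
  d7 = d2/4 + d3/3 + d5 = 61/4
  d8 = d2 + d7 + d5/5 = 1831/60
  d9 = d2/4 + d4/3 = 53/36
  d10 = d5/4 = 17/6
  d11 = d6 - d9*3 = -7/4
Walk from origin (0, 0):
  seg 1: left by d5 = 34/3 → (-34/3, 0)
  seg 2: up by d3 = 2 → (-34/3, 2)
  seg 3: right by d7 = 61/4 → (47/12, 2)
  seg 4: down by d10 = 17/6 → (47/12, -5/6)
  seg 5: up by d7 = 61/4 → (47/12, 173/12)
  seg 6: left by d11 = -7/4 → (17/3, 173/12)

d4 = -16/3
d5 = 34/3
d6 = 8/3
d7 = 61/4
d8 = 1831/60
d9 = 53/36
d10 = 17/6
d11 = -7/4
endpoint = (17/3, 173/12)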